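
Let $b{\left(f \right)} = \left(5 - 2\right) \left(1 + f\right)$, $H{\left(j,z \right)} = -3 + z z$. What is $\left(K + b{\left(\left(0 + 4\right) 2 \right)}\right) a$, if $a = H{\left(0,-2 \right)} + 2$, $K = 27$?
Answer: $162$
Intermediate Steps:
$H{\left(j,z \right)} = -3 + z^{2}$
$b{\left(f \right)} = 3 + 3 f$ ($b{\left(f \right)} = 3 \left(1 + f\right) = 3 + 3 f$)
$a = 3$ ($a = \left(-3 + \left(-2\right)^{2}\right) + 2 = \left(-3 + 4\right) + 2 = 1 + 2 = 3$)
$\left(K + b{\left(\left(0 + 4\right) 2 \right)}\right) a = \left(27 + \left(3 + 3 \left(0 + 4\right) 2\right)\right) 3 = \left(27 + \left(3 + 3 \cdot 4 \cdot 2\right)\right) 3 = \left(27 + \left(3 + 3 \cdot 8\right)\right) 3 = \left(27 + \left(3 + 24\right)\right) 3 = \left(27 + 27\right) 3 = 54 \cdot 3 = 162$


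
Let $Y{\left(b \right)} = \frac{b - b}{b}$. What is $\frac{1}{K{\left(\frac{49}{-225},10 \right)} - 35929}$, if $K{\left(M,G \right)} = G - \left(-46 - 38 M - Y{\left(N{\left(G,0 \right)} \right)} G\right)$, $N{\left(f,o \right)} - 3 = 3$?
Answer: $- \frac{225}{8073287} \approx -2.787 \cdot 10^{-5}$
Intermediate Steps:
$N{\left(f,o \right)} = 6$ ($N{\left(f,o \right)} = 3 + 3 = 6$)
$Y{\left(b \right)} = 0$ ($Y{\left(b \right)} = \frac{0}{b} = 0$)
$K{\left(M,G \right)} = 46 + G + 38 M$ ($K{\left(M,G \right)} = G + \left(\left(38 M + 0 G\right) - -46\right) = G + \left(\left(38 M + 0\right) + 46\right) = G + \left(38 M + 46\right) = G + \left(46 + 38 M\right) = 46 + G + 38 M$)
$\frac{1}{K{\left(\frac{49}{-225},10 \right)} - 35929} = \frac{1}{\left(46 + 10 + 38 \frac{49}{-225}\right) - 35929} = \frac{1}{\left(46 + 10 + 38 \cdot 49 \left(- \frac{1}{225}\right)\right) - 35929} = \frac{1}{\left(46 + 10 + 38 \left(- \frac{49}{225}\right)\right) - 35929} = \frac{1}{\left(46 + 10 - \frac{1862}{225}\right) - 35929} = \frac{1}{\frac{10738}{225} - 35929} = \frac{1}{- \frac{8073287}{225}} = - \frac{225}{8073287}$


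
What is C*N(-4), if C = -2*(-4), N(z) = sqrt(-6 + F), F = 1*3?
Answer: 8*I*sqrt(3) ≈ 13.856*I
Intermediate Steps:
F = 3
N(z) = I*sqrt(3) (N(z) = sqrt(-6 + 3) = sqrt(-3) = I*sqrt(3))
C = 8
C*N(-4) = 8*(I*sqrt(3)) = 8*I*sqrt(3)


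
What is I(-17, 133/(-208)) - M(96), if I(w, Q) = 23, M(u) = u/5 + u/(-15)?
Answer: 51/5 ≈ 10.200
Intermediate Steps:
M(u) = 2*u/15 (M(u) = u*(⅕) + u*(-1/15) = u/5 - u/15 = 2*u/15)
I(-17, 133/(-208)) - M(96) = 23 - 2*96/15 = 23 - 1*64/5 = 23 - 64/5 = 51/5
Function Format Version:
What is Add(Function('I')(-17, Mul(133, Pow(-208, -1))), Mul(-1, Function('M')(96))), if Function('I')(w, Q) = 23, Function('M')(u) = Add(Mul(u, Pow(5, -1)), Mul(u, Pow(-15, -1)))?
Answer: Rational(51, 5) ≈ 10.200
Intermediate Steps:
Function('M')(u) = Mul(Rational(2, 15), u) (Function('M')(u) = Add(Mul(u, Rational(1, 5)), Mul(u, Rational(-1, 15))) = Add(Mul(Rational(1, 5), u), Mul(Rational(-1, 15), u)) = Mul(Rational(2, 15), u))
Add(Function('I')(-17, Mul(133, Pow(-208, -1))), Mul(-1, Function('M')(96))) = Add(23, Mul(-1, Mul(Rational(2, 15), 96))) = Add(23, Mul(-1, Rational(64, 5))) = Add(23, Rational(-64, 5)) = Rational(51, 5)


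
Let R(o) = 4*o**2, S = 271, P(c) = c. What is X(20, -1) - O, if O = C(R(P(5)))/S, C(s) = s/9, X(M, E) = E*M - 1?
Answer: -51319/2439 ≈ -21.041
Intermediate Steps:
X(M, E) = -1 + E*M
C(s) = s/9 (C(s) = s*(1/9) = s/9)
O = 100/2439 (O = ((4*5**2)/9)/271 = ((4*25)/9)*(1/271) = ((1/9)*100)*(1/271) = (100/9)*(1/271) = 100/2439 ≈ 0.041000)
X(20, -1) - O = (-1 - 1*20) - 1*100/2439 = (-1 - 20) - 100/2439 = -21 - 100/2439 = -51319/2439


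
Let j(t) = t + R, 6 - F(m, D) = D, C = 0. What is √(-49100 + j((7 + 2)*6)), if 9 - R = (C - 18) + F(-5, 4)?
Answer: I*√49021 ≈ 221.41*I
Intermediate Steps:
F(m, D) = 6 - D
R = 25 (R = 9 - ((0 - 18) + (6 - 1*4)) = 9 - (-18 + (6 - 4)) = 9 - (-18 + 2) = 9 - 1*(-16) = 9 + 16 = 25)
j(t) = 25 + t (j(t) = t + 25 = 25 + t)
√(-49100 + j((7 + 2)*6)) = √(-49100 + (25 + (7 + 2)*6)) = √(-49100 + (25 + 9*6)) = √(-49100 + (25 + 54)) = √(-49100 + 79) = √(-49021) = I*√49021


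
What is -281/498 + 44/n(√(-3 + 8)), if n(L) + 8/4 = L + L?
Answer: 1229/249 + 11*√5/2 ≈ 17.234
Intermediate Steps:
n(L) = -2 + 2*L (n(L) = -2 + (L + L) = -2 + 2*L)
-281/498 + 44/n(√(-3 + 8)) = -281/498 + 44/(-2 + 2*√(-3 + 8)) = -281*1/498 + 44/(-2 + 2*√5) = -281/498 + 44/(-2 + 2*√5)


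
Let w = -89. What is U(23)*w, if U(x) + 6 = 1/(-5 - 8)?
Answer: 7031/13 ≈ 540.85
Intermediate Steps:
U(x) = -79/13 (U(x) = -6 + 1/(-5 - 8) = -6 + 1/(-13) = -6 - 1/13 = -79/13)
U(23)*w = -79/13*(-89) = 7031/13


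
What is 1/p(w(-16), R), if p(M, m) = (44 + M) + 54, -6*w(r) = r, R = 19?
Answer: 3/302 ≈ 0.0099338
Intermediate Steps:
w(r) = -r/6
p(M, m) = 98 + M
1/p(w(-16), R) = 1/(98 - ⅙*(-16)) = 1/(98 + 8/3) = 1/(302/3) = 3/302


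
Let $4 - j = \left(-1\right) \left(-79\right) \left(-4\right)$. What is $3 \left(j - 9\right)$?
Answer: $933$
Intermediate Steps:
$j = 320$ ($j = 4 - \left(-1\right) \left(-79\right) \left(-4\right) = 4 - 79 \left(-4\right) = 4 - -316 = 4 + 316 = 320$)
$3 \left(j - 9\right) = 3 \left(320 - 9\right) = 3 \cdot 311 = 933$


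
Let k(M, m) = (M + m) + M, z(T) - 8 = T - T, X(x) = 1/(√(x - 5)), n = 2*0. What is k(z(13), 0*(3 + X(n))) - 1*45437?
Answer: -45421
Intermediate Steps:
n = 0
X(x) = (-5 + x)^(-½) (X(x) = 1/(√(-5 + x)) = (-5 + x)^(-½))
z(T) = 8 (z(T) = 8 + (T - T) = 8 + 0 = 8)
k(M, m) = m + 2*M
k(z(13), 0*(3 + X(n))) - 1*45437 = (0*(3 + (-5 + 0)^(-½)) + 2*8) - 1*45437 = (0*(3 + (-5)^(-½)) + 16) - 45437 = (0*(3 - I*√5/5) + 16) - 45437 = (0 + 16) - 45437 = 16 - 45437 = -45421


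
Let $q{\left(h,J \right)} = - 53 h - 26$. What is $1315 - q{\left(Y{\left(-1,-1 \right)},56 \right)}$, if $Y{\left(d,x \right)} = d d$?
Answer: $1394$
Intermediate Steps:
$Y{\left(d,x \right)} = d^{2}$
$q{\left(h,J \right)} = -26 - 53 h$
$1315 - q{\left(Y{\left(-1,-1 \right)},56 \right)} = 1315 - \left(-26 - 53 \left(-1\right)^{2}\right) = 1315 - \left(-26 - 53\right) = 1315 - -79 = 1315 + 79 = 1394$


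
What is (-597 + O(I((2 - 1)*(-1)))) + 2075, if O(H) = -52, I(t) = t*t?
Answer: 1426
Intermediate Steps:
I(t) = t²
(-597 + O(I((2 - 1)*(-1)))) + 2075 = (-597 - 52) + 2075 = -649 + 2075 = 1426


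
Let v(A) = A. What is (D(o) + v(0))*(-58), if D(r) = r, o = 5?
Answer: -290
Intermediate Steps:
(D(o) + v(0))*(-58) = (5 + 0)*(-58) = 5*(-58) = -290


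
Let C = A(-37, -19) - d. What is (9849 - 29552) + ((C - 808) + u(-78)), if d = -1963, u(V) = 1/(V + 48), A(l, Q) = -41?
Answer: -557671/30 ≈ -18589.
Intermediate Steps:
u(V) = 1/(48 + V)
C = 1922 (C = -41 - 1*(-1963) = -41 + 1963 = 1922)
(9849 - 29552) + ((C - 808) + u(-78)) = (9849 - 29552) + ((1922 - 808) + 1/(48 - 78)) = -19703 + (1114 + 1/(-30)) = -19703 + (1114 - 1/30) = -19703 + 33419/30 = -557671/30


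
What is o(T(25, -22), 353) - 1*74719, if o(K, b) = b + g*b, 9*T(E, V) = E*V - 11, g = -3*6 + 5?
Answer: -78955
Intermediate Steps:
g = -13 (g = -18 + 5 = -13)
T(E, V) = -11/9 + E*V/9 (T(E, V) = (E*V - 11)/9 = (-11 + E*V)/9 = -11/9 + E*V/9)
o(K, b) = -12*b (o(K, b) = b - 13*b = -12*b)
o(T(25, -22), 353) - 1*74719 = -12*353 - 1*74719 = -4236 - 74719 = -78955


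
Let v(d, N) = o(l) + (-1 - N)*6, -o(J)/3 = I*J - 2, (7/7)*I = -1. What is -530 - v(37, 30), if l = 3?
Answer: -359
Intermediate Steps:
I = -1
o(J) = 6 + 3*J (o(J) = -3*(-J - 2) = -3*(-2 - J) = 6 + 3*J)
v(d, N) = 9 - 6*N (v(d, N) = (6 + 3*3) + (-1 - N)*6 = (6 + 9) + (-6 - 6*N) = 15 + (-6 - 6*N) = 9 - 6*N)
-530 - v(37, 30) = -530 - (9 - 6*30) = -530 - (9 - 180) = -530 - 1*(-171) = -530 + 171 = -359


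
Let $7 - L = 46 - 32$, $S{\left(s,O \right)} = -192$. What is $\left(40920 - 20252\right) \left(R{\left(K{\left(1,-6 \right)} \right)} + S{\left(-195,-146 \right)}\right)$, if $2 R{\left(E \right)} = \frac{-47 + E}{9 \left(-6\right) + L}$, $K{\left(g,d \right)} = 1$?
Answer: $- \frac{241588252}{61} \approx -3.9605 \cdot 10^{6}$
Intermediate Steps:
$L = -7$ ($L = 7 - \left(46 - 32\right) = 7 - 14 = -7$)
$R{\left(E \right)} = \frac{47}{122} - \frac{E}{122}$ ($R{\left(E \right)} = \frac{\left(-47 + E\right) \frac{1}{9 \left(-6\right) - 7}}{2} = \frac{\left(-47 + E\right) \frac{1}{-54 - 7}}{2} = \frac{\left(-47 + E\right) \frac{1}{-61}}{2} = \frac{\left(-47 + E\right) \left(- \frac{1}{61}\right)}{2} = \frac{\frac{47}{61} - \frac{E}{61}}{2} = \frac{47}{122} - \frac{E}{122}$)
$\left(40920 - 20252\right) \left(R{\left(K{\left(1,-6 \right)} \right)} + S{\left(-195,-146 \right)}\right) = \left(40920 - 20252\right) \left(\left(\frac{47}{122} - \frac{1}{122}\right) - 192\right) = 20668 \left(\left(\frac{47}{122} - \frac{1}{122}\right) - 192\right) = 20668 \left(\frac{23}{61} - 192\right) = 20668 \left(- \frac{11689}{61}\right) = - \frac{241588252}{61}$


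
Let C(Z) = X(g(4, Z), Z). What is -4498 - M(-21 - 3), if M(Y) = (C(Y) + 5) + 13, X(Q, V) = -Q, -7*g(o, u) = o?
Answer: -31616/7 ≈ -4516.6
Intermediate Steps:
g(o, u) = -o/7
C(Z) = 4/7 (C(Z) = -(-1)*4/7 = -1*(-4/7) = 4/7)
M(Y) = 130/7 (M(Y) = (4/7 + 5) + 13 = 39/7 + 13 = 130/7)
-4498 - M(-21 - 3) = -4498 - 1*130/7 = -4498 - 130/7 = -31616/7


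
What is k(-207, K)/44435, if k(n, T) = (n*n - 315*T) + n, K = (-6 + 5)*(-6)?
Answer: 40752/44435 ≈ 0.91712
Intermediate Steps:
K = 6 (K = -1*(-6) = 6)
k(n, T) = n + n**2 - 315*T (k(n, T) = (n**2 - 315*T) + n = n + n**2 - 315*T)
k(-207, K)/44435 = (-207 + (-207)**2 - 315*6)/44435 = (-207 + 42849 - 1890)*(1/44435) = 40752*(1/44435) = 40752/44435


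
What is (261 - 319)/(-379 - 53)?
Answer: 29/216 ≈ 0.13426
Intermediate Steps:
(261 - 319)/(-379 - 53) = -58/(-432) = -58*(-1/432) = 29/216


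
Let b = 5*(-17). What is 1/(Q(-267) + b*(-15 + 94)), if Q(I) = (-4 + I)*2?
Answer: -1/7257 ≈ -0.00013780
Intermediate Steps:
b = -85
Q(I) = -8 + 2*I
1/(Q(-267) + b*(-15 + 94)) = 1/((-8 + 2*(-267)) - 85*(-15 + 94)) = 1/((-8 - 534) - 85*79) = 1/(-542 - 6715) = 1/(-7257) = -1/7257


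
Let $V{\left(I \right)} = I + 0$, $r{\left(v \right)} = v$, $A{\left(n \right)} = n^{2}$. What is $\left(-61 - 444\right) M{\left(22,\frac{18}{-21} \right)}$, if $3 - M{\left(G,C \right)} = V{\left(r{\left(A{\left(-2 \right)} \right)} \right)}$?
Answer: $505$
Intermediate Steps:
$V{\left(I \right)} = I$
$M{\left(G,C \right)} = -1$ ($M{\left(G,C \right)} = 3 - \left(-2\right)^{2} = 3 - 4 = -1$)
$\left(-61 - 444\right) M{\left(22,\frac{18}{-21} \right)} = \left(-61 - 444\right) \left(-1\right) = \left(-505\right) \left(-1\right) = 505$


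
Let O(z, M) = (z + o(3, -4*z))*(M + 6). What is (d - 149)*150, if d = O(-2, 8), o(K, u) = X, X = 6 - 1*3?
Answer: -20250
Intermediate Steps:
X = 3 (X = 6 - 3 = 3)
o(K, u) = 3
O(z, M) = (3 + z)*(6 + M) (O(z, M) = (z + 3)*(M + 6) = (3 + z)*(6 + M))
d = 14 (d = 18 + 3*8 + 6*(-2) + 8*(-2) = 18 + 24 - 12 - 16 = 14)
(d - 149)*150 = (14 - 149)*150 = -135*150 = -20250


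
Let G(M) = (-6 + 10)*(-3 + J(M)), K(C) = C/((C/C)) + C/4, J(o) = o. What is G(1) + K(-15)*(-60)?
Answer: 1117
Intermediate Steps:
K(C) = 5*C/4 (K(C) = C/1 + C*(¼) = C*1 + C/4 = C + C/4 = 5*C/4)
G(M) = -12 + 4*M (G(M) = (-6 + 10)*(-3 + M) = 4*(-3 + M) = -12 + 4*M)
G(1) + K(-15)*(-60) = (-12 + 4*1) + ((5/4)*(-15))*(-60) = (-12 + 4) - 75/4*(-60) = -8 + 1125 = 1117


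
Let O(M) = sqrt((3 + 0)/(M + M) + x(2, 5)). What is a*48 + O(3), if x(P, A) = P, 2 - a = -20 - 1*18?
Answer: 1920 + sqrt(10)/2 ≈ 1921.6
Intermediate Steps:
a = 40 (a = 2 - (-20 - 1*18) = 2 - (-20 - 18) = 2 - 1*(-38) = 2 + 38 = 40)
O(M) = sqrt(2 + 3/(2*M)) (O(M) = sqrt((3 + 0)/(M + M) + 2) = sqrt(3/((2*M)) + 2) = sqrt(3*(1/(2*M)) + 2) = sqrt(3/(2*M) + 2) = sqrt(2 + 3/(2*M)))
a*48 + O(3) = 40*48 + sqrt(8 + 6/3)/2 = 1920 + sqrt(8 + 6*(1/3))/2 = 1920 + sqrt(8 + 2)/2 = 1920 + sqrt(10)/2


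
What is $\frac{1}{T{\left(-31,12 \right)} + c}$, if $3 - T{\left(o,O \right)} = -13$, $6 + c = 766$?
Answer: $\frac{1}{776} \approx 0.0012887$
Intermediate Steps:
$c = 760$ ($c = -6 + 766 = 760$)
$T{\left(o,O \right)} = 16$ ($T{\left(o,O \right)} = 3 - -13 = 3 + 13 = 16$)
$\frac{1}{T{\left(-31,12 \right)} + c} = \frac{1}{16 + 760} = \frac{1}{776}$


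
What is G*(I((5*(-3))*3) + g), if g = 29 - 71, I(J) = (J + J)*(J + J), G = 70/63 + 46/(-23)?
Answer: -21488/3 ≈ -7162.7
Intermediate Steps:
G = -8/9 (G = 70*(1/63) + 46*(-1/23) = 10/9 - 2 = -8/9 ≈ -0.88889)
I(J) = 4*J² (I(J) = (2*J)*(2*J) = 4*J²)
g = -42
G*(I((5*(-3))*3) + g) = -8*(4*((5*(-3))*3)² - 42)/9 = -8*(4*(-15*3)² - 42)/9 = -8*(4*(-45)² - 42)/9 = -8*(4*2025 - 42)/9 = -8*(8100 - 42)/9 = -8/9*8058 = -21488/3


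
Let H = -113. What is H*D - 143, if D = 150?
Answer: -17093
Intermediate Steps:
H*D - 143 = -113*150 - 143 = -16950 - 143 = -17093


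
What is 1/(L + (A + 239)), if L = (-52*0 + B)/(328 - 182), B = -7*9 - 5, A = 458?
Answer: 73/50847 ≈ 0.0014357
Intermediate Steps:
B = -68 (B = -63 - 5 = -68)
L = -34/73 (L = (-52*0 - 68)/(328 - 182) = (0 - 68)/146 = -68*1/146 = -34/73 ≈ -0.46575)
1/(L + (A + 239)) = 1/(-34/73 + (458 + 239)) = 1/(-34/73 + 697) = 1/(50847/73) = 73/50847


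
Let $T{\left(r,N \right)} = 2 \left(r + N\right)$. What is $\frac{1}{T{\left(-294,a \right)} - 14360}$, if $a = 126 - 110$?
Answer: $- \frac{1}{14916} \approx -6.7042 \cdot 10^{-5}$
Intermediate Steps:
$a = 16$
$T{\left(r,N \right)} = 2 N + 2 r$ ($T{\left(r,N \right)} = 2 \left(N + r\right) = 2 N + 2 r$)
$\frac{1}{T{\left(-294,a \right)} - 14360} = \frac{1}{\left(2 \cdot 16 + 2 \left(-294\right)\right) - 14360} = \frac{1}{\left(32 - 588\right) - 14360} = \frac{1}{-556 - 14360} = \frac{1}{-14916} = - \frac{1}{14916}$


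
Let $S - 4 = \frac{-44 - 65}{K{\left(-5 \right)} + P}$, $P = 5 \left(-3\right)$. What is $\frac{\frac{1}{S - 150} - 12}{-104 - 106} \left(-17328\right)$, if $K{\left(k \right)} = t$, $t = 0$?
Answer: $- \frac{72162456}{72835} \approx -990.77$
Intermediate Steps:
$P = -15$
$K{\left(k \right)} = 0$
$S = \frac{169}{15}$ ($S = 4 + \frac{-44 - 65}{0 - 15} = 4 - \frac{109}{-15} = 4 - - \frac{109}{15} = 4 + \frac{109}{15} = \frac{169}{15} \approx 11.267$)
$\frac{\frac{1}{S - 150} - 12}{-104 - 106} \left(-17328\right) = \frac{\frac{1}{\frac{169}{15} - 150} - 12}{-104 - 106} \left(-17328\right) = \frac{\frac{1}{- \frac{2081}{15}} - 12}{-210} \left(-17328\right) = \left(- \frac{15}{2081} - 12\right) \left(- \frac{1}{210}\right) \left(-17328\right) = \left(- \frac{24987}{2081}\right) \left(- \frac{1}{210}\right) \left(-17328\right) = \frac{8329}{145670} \left(-17328\right) = - \frac{72162456}{72835}$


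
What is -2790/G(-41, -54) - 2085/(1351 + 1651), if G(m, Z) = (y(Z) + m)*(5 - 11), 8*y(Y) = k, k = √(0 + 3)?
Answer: -3887226705/322958162 - 3720*√3/107581 ≈ -12.096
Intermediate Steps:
k = √3 ≈ 1.7320
y(Y) = √3/8
G(m, Z) = -6*m - 3*√3/4 (G(m, Z) = (√3/8 + m)*(5 - 11) = (m + √3/8)*(-6) = -6*m - 3*√3/4)
-2790/G(-41, -54) - 2085/(1351 + 1651) = -2790/(-6*(-41) - 3*√3/4) - 2085/(1351 + 1651) = -2790/(246 - 3*√3/4) - 2085/3002 = -2085/3002 - 2790/(246 - 3*√3/4)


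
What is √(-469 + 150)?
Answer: I*√319 ≈ 17.861*I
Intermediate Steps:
√(-469 + 150) = √(-319) = I*√319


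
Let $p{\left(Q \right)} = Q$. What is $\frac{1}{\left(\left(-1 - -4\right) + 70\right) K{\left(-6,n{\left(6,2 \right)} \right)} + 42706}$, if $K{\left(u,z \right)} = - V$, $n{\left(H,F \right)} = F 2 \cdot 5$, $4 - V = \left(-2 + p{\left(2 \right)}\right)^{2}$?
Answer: $\frac{1}{42414} \approx 2.3577 \cdot 10^{-5}$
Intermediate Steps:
$V = 4$ ($V = 4 - \left(-2 + 2\right)^{2} = 4 - 0^{2} = 4 - 0 = 4 + 0 = 4$)
$n{\left(H,F \right)} = 10 F$ ($n{\left(H,F \right)} = 2 F 5 = 10 F$)
$K{\left(u,z \right)} = -4$ ($K{\left(u,z \right)} = \left(-1\right) 4 = -4$)
$\frac{1}{\left(\left(-1 - -4\right) + 70\right) K{\left(-6,n{\left(6,2 \right)} \right)} + 42706} = \frac{1}{\left(\left(-1 - -4\right) + 70\right) \left(-4\right) + 42706} = \frac{1}{\left(\left(-1 + 4\right) + 70\right) \left(-4\right) + 42706} = \frac{1}{\left(3 + 70\right) \left(-4\right) + 42706} = \frac{1}{73 \left(-4\right) + 42706} = \frac{1}{-292 + 42706} = \frac{1}{42414}$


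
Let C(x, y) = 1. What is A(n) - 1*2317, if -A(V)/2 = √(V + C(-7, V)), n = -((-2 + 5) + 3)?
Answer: -2317 - 2*I*√5 ≈ -2317.0 - 4.4721*I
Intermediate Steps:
n = -6 (n = -(3 + 3) = -1*6 = -6)
A(V) = -2*√(1 + V) (A(V) = -2*√(V + 1) = -2*√(1 + V))
A(n) - 1*2317 = -2*√(1 - 6) - 1*2317 = -2*I*√5 - 2317 = -2317 - 2*I*√5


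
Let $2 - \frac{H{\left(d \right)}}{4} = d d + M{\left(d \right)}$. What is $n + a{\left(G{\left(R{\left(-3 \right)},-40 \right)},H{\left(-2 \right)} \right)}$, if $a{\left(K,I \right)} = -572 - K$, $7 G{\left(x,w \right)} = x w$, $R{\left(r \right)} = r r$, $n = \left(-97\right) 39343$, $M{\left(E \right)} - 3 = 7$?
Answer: $- \frac{26717541}{7} \approx -3.8168 \cdot 10^{6}$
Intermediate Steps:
$M{\left(E \right)} = 10$ ($M{\left(E \right)} = 3 + 7 = 10$)
$n = -3816271$
$R{\left(r \right)} = r^{2}$
$G{\left(x,w \right)} = \frac{w x}{7}$ ($G{\left(x,w \right)} = \frac{x w}{7} = \frac{w x}{7}$)
$H{\left(d \right)} = -32 - 4 d^{2}$ ($H{\left(d \right)} = 8 - 4 \left(d d + 10\right) = 8 - 4 \left(d^{2} + 10\right) = 8 - 4 \left(10 + d^{2}\right) = 8 - \left(40 + 4 d^{2}\right) = -32 - 4 d^{2}$)
$n + a{\left(G{\left(R{\left(-3 \right)},-40 \right)},H{\left(-2 \right)} \right)} = -3816271 - \left(572 + \frac{1}{7} \left(-40\right) \left(-3\right)^{2}\right) = -3816271 - \left(572 + \frac{1}{7} \left(-40\right) 9\right) = -3816271 - \frac{3644}{7} = - \frac{26717541}{7}$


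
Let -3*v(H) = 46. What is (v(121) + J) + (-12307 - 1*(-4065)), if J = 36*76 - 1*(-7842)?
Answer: 6962/3 ≈ 2320.7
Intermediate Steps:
v(H) = -46/3 (v(H) = -⅓*46 = -46/3)
J = 10578 (J = 2736 + 7842 = 10578)
(v(121) + J) + (-12307 - 1*(-4065)) = (-46/3 + 10578) + (-12307 - 1*(-4065)) = 31688/3 + (-12307 + 4065) = 31688/3 - 8242 = 6962/3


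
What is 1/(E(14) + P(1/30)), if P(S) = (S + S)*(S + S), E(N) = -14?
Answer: -225/3149 ≈ -0.071451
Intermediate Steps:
P(S) = 4*S² (P(S) = (2*S)*(2*S) = 4*S²)
1/(E(14) + P(1/30)) = 1/(-14 + 4*(1/30)²) = 1/(-14 + 4*(1/900)) = 1/(-14 + 1/225) = 1/(-3149/225) = -225/3149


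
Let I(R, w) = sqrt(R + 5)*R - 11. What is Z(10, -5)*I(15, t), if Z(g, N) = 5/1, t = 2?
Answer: -55 + 150*sqrt(5) ≈ 280.41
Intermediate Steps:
I(R, w) = -11 + R*sqrt(5 + R) (I(R, w) = sqrt(5 + R)*R - 11 = R*sqrt(5 + R) - 11 = -11 + R*sqrt(5 + R))
Z(g, N) = 5 (Z(g, N) = 5*1 = 5)
Z(10, -5)*I(15, t) = 5*(-11 + 15*sqrt(5 + 15)) = 5*(-11 + 15*sqrt(20)) = 5*(-11 + 15*(2*sqrt(5))) = 5*(-11 + 30*sqrt(5)) = -55 + 150*sqrt(5)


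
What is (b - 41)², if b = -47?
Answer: 7744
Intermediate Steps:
(b - 41)² = (-47 - 41)² = (-88)² = 7744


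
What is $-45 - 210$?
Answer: $-255$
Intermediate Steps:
$-45 - 210 = -255$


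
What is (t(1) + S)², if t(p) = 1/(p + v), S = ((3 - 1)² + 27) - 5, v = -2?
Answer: 625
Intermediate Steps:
S = 26 (S = (2² + 27) - 5 = (4 + 27) - 5 = 31 - 5 = 26)
t(p) = 1/(-2 + p) (t(p) = 1/(p - 2) = 1/(-2 + p))
(t(1) + S)² = (1/(-2 + 1) + 26)² = (1/(-1) + 26)² = (-1 + 26)² = 25² = 625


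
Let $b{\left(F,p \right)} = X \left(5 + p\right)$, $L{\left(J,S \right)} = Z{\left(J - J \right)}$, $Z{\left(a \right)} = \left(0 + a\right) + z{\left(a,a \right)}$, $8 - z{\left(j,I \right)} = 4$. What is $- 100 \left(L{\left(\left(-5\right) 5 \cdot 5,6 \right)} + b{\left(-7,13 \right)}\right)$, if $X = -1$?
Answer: $1400$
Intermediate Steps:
$z{\left(j,I \right)} = 4$ ($z{\left(j,I \right)} = 8 - 4 = 4$)
$Z{\left(a \right)} = 4 + a$ ($Z{\left(a \right)} = \left(0 + a\right) + 4 = a + 4 = 4 + a$)
$L{\left(J,S \right)} = 4$ ($L{\left(J,S \right)} = 4 + \left(J - J\right) = 4 + 0 = 4$)
$b{\left(F,p \right)} = -5 - p$ ($b{\left(F,p \right)} = - (5 + p) = -5 - p$)
$- 100 \left(L{\left(\left(-5\right) 5 \cdot 5,6 \right)} + b{\left(-7,13 \right)}\right) = - 100 \left(4 - 18\right) = \left(-100\right) \left(-14\right) = 1400$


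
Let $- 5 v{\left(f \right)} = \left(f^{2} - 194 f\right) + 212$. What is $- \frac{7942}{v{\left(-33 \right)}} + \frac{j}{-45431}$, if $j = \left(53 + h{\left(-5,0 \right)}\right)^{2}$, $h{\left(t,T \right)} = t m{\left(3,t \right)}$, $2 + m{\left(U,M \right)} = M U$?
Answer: $\frac{1657369078}{349954993} \approx 4.7359$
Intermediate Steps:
$m{\left(U,M \right)} = -2 + M U$
$h{\left(t,T \right)} = t \left(-2 + 3 t\right)$ ($h{\left(t,T \right)} = t \left(-2 + t 3\right) = t \left(-2 + 3 t\right)$)
$v{\left(f \right)} = - \frac{212}{5} - \frac{f^{2}}{5} + \frac{194 f}{5}$ ($v{\left(f \right)} = - \frac{\left(f^{2} - 194 f\right) + 212}{5} = - \frac{212 + f^{2} - 194 f}{5} = - \frac{212}{5} - \frac{f^{2}}{5} + \frac{194 f}{5}$)
$j = 19044$ ($j = \left(53 - 5 \left(-2 + 3 \left(-5\right)\right)\right)^{2} = \left(53 - 5 \left(-2 - 15\right)\right)^{2} = \left(53 - -85\right)^{2} = \left(53 + 85\right)^{2} = 138^{2} = 19044$)
$- \frac{7942}{v{\left(-33 \right)}} + \frac{j}{-45431} = - \frac{7942}{- \frac{212}{5} - \frac{\left(-33\right)^{2}}{5} + \frac{194}{5} \left(-33\right)} + \frac{19044}{-45431} = - \frac{7942}{- \frac{212}{5} - \frac{1089}{5} - \frac{6402}{5}} + 19044 \left(- \frac{1}{45431}\right) = - \frac{7942}{- \frac{212}{5} - \frac{1089}{5} - \frac{6402}{5}} - \frac{19044}{45431} = - \frac{7942}{- \frac{7703}{5}} - \frac{19044}{45431} = \left(-7942\right) \left(- \frac{5}{7703}\right) - \frac{19044}{45431} = \frac{39710}{7703} - \frac{19044}{45431} = \frac{1657369078}{349954993}$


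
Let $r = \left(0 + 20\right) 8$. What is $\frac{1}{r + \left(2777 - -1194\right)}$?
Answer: $\frac{1}{4131} \approx 0.00024207$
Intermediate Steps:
$r = 160$ ($r = 20 \cdot 8 = 160$)
$\frac{1}{r + \left(2777 - -1194\right)} = \frac{1}{160 + \left(2777 - -1194\right)} = \frac{1}{160 + \left(2777 + 1194\right)} = \frac{1}{160 + 3971} = \frac{1}{4131}$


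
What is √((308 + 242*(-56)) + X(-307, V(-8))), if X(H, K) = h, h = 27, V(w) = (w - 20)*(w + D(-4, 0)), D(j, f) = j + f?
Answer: I*√13217 ≈ 114.97*I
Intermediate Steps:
D(j, f) = f + j
V(w) = (-20 + w)*(-4 + w) (V(w) = (w - 20)*(w + (0 - 4)) = (-20 + w)*(w - 4) = (-20 + w)*(-4 + w))
X(H, K) = 27
√((308 + 242*(-56)) + X(-307, V(-8))) = √((308 + 242*(-56)) + 27) = √((308 - 13552) + 27) = √(-13244 + 27) = √(-13217) = I*√13217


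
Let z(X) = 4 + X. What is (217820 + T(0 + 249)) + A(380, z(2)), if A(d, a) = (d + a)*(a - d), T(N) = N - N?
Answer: 73456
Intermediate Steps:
T(N) = 0
A(d, a) = (a + d)*(a - d)
(217820 + T(0 + 249)) + A(380, z(2)) = (217820 + 0) + ((4 + 2)² - 1*380²) = 217820 + (6² - 1*144400) = 217820 + (36 - 144400) = 217820 - 144364 = 73456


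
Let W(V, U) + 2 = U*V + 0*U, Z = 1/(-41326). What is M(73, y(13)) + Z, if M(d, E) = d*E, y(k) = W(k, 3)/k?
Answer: 111621513/537238 ≈ 207.77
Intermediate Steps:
Z = -1/41326 ≈ -2.4198e-5
W(V, U) = -2 + U*V (W(V, U) = -2 + (U*V + 0*U) = -2 + (U*V + 0) = -2 + U*V)
y(k) = (-2 + 3*k)/k
M(d, E) = E*d
M(73, y(13)) + Z = (3 - 2/13)*73 - 1/41326 = (37/13)*73 - 1/41326 = 2701/13 - 1/41326 = 111621513/537238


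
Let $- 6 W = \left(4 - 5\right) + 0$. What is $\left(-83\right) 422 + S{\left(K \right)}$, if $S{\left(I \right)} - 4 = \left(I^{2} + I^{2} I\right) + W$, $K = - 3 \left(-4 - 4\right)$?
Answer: $- \frac{123731}{6} \approx -20622.0$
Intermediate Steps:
$K = 24$ ($K = \left(-3\right) \left(-8\right) = 24$)
$W = \frac{1}{6}$ ($W = - \frac{\left(4 - 5\right) + 0}{6} = - \frac{-1 + 0}{6} = \left(- \frac{1}{6}\right) \left(-1\right) = \frac{1}{6} \approx 0.16667$)
$S{\left(I \right)} = \frac{25}{6} + I^{2} + I^{3}$ ($S{\left(I \right)} = 4 + \left(\left(I^{2} + I^{2} I\right) + \frac{1}{6}\right) = 4 + \left(\left(I^{2} + I^{3}\right) + \frac{1}{6}\right) = 4 + \left(\frac{1}{6} + I^{2} + I^{3}\right) = \frac{25}{6} + I^{2} + I^{3}$)
$\left(-83\right) 422 + S{\left(K \right)} = \left(-83\right) 422 + \left(\frac{25}{6} + 24^{2} + 24^{3}\right) = -35026 + \left(\frac{25}{6} + 576 + 13824\right) = -35026 + \frac{86425}{6} = - \frac{123731}{6}$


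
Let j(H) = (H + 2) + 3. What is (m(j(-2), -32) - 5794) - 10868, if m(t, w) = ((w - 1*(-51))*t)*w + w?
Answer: -18518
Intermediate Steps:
j(H) = 5 + H (j(H) = (2 + H) + 3 = 5 + H)
m(t, w) = w + t*w*(51 + w) (m(t, w) = ((w + 51)*t)*w + w = ((51 + w)*t)*w + w = (t*(51 + w))*w + w = t*w*(51 + w) + w = w + t*w*(51 + w))
(m(j(-2), -32) - 5794) - 10868 = (-32*(1 + 51*(5 - 2) + (5 - 2)*(-32)) - 5794) - 10868 = (-32*(1 + 51*3 + 3*(-32)) - 5794) - 10868 = (-32*(1 + 153 - 96) - 5794) - 10868 = (-32*58 - 5794) - 10868 = (-1856 - 5794) - 10868 = -7650 - 10868 = -18518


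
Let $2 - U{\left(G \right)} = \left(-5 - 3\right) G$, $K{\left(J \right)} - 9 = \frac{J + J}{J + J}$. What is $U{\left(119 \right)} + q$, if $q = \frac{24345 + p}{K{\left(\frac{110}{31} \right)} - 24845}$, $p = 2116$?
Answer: $\frac{23666129}{24835} \approx 952.93$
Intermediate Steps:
$K{\left(J \right)} = 10$ ($K{\left(J \right)} = 9 + \frac{J + J}{J + J} = 9 + \frac{2 J}{2 J} = 9 + 2 J \frac{1}{2 J} = 9 + 1 = 10$)
$q = - \frac{26461}{24835}$ ($q = \frac{24345 + 2116}{10 - 24845} = \frac{26461}{-24835} = 26461 \left(- \frac{1}{24835}\right) = - \frac{26461}{24835} \approx -1.0655$)
$U{\left(G \right)} = 2 + 8 G$ ($U{\left(G \right)} = 2 - \left(-5 - 3\right) G = 2 - - 8 G = 2 + 8 G$)
$U{\left(119 \right)} + q = \left(2 + 8 \cdot 119\right) - \frac{26461}{24835} = \left(2 + 952\right) - \frac{26461}{24835} = 954 - \frac{26461}{24835} = \frac{23666129}{24835}$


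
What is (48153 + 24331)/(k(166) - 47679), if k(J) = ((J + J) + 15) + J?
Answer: -36242/23583 ≈ -1.5368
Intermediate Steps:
k(J) = 15 + 3*J (k(J) = (2*J + 15) + J = (15 + 2*J) + J = 15 + 3*J)
(48153 + 24331)/(k(166) - 47679) = (48153 + 24331)/((15 + 3*166) - 47679) = 72484/((15 + 498) - 47679) = 72484/(513 - 47679) = 72484/(-47166) = 72484*(-1/47166) = -36242/23583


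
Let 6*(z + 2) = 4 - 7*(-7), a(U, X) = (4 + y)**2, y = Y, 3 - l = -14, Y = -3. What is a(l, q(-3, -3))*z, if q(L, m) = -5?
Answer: 41/6 ≈ 6.8333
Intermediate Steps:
l = 17 (l = 3 - 1*(-14) = 3 + 14 = 17)
y = -3
a(U, X) = 1 (a(U, X) = (4 - 3)**2 = 1**2 = 1)
z = 41/6 (z = -2 + (4 - 7*(-7))/6 = -2 + (4 + 49)/6 = -2 + (1/6)*53 = -2 + 53/6 = 41/6 ≈ 6.8333)
a(l, q(-3, -3))*z = 1*(41/6) = 41/6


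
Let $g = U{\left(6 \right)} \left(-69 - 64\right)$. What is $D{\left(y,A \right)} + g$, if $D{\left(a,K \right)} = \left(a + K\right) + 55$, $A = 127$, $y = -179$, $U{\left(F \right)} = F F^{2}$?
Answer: $-28725$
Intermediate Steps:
$U{\left(F \right)} = F^{3}$
$D{\left(a,K \right)} = 55 + K + a$ ($D{\left(a,K \right)} = \left(K + a\right) + 55 = 55 + K + a$)
$g = -28728$ ($g = 6^{3} \left(-69 - 64\right) = 216 \left(-133\right) = -28728$)
$D{\left(y,A \right)} + g = \left(55 + 127 - 179\right) - 28728 = 3 - 28728 = -28725$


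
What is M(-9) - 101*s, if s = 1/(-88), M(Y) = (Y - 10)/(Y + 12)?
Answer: -1369/264 ≈ -5.1856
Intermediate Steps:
M(Y) = (-10 + Y)/(12 + Y)
s = -1/88 ≈ -0.011364
M(-9) - 101*s = (-10 - 9)/(12 - 9) - 101*(-1/88) = -19/3 + 101/88 = -1369/264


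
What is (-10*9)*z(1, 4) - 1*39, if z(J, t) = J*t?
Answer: -399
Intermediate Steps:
(-10*9)*z(1, 4) - 1*39 = (-10*9)*(1*4) - 1*39 = -90*4 - 39 = -360 - 39 = -399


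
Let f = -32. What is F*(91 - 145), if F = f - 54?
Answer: 4644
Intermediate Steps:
F = -86 (F = -32 - 54 = -86)
F*(91 - 145) = -86*(91 - 145) = -86*(-54) = 4644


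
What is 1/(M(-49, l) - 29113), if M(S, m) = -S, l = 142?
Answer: -1/29064 ≈ -3.4407e-5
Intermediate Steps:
1/(M(-49, l) - 29113) = 1/(-1*(-49) - 29113) = 1/(49 - 29113) = 1/(-29064) = -1/29064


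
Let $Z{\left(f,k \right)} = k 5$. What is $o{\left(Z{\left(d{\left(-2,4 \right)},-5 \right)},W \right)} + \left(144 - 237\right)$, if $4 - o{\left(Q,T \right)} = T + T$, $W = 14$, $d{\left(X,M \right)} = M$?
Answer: $-117$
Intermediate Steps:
$Z{\left(f,k \right)} = 5 k$
$o{\left(Q,T \right)} = 4 - 2 T$ ($o{\left(Q,T \right)} = 4 - \left(T + T\right) = 4 - 2 T$)
$o{\left(Z{\left(d{\left(-2,4 \right)},-5 \right)},W \right)} + \left(144 - 237\right) = \left(4 - 28\right) + \left(144 - 237\right) = \left(4 - 28\right) - 93 = -24 - 93 = -117$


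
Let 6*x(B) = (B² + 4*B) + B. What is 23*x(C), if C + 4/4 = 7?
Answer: 253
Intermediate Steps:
C = 6 (C = -1 + 7 = 6)
x(B) = B²/6 + 5*B/6 (x(B) = ((B² + 4*B) + B)/6 = (B² + 5*B)/6 = B²/6 + 5*B/6)
23*x(C) = 23*((⅙)*6*(5 + 6)) = 23*((⅙)*6*11) = 23*11 = 253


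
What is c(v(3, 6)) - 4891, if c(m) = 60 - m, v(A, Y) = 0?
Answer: -4831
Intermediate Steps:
c(v(3, 6)) - 4891 = (60 - 1*0) - 4891 = (60 + 0) - 4891 = 60 - 4891 = -4831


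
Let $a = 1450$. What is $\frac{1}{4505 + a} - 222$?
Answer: $- \frac{1322009}{5955} \approx -222.0$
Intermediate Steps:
$\frac{1}{4505 + a} - 222 = \frac{1}{4505 + 1450} - 222 = \frac{1}{5955} - 222 = - \frac{1322009}{5955}$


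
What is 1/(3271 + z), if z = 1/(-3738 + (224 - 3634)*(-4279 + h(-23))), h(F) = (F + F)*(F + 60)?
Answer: 20391472/66700504913 ≈ 0.00030572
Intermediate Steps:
h(F) = 2*F*(60 + F) (h(F) = (2*F)*(60 + F) = 2*F*(60 + F))
z = 1/20391472 (z = 1/(-3738 + (224 - 3634)*(-4279 + 2*(-23)*(60 - 23))) = 1/(-3738 - 3410*(-4279 + 2*(-23)*37)) = 1/(-3738 - 3410*(-4279 - 1702)) = 1/(-3738 - 3410*(-5981)) = 1/(-3738 + 20395210) = 1/20391472 ≈ 4.9040e-8)
1/(3271 + z) = 1/(3271 + 1/20391472) = 1/(66700504913/20391472) = 20391472/66700504913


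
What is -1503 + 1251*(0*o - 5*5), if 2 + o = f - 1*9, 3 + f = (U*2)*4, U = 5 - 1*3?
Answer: -32778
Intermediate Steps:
U = 2 (U = 5 - 3 = 2)
f = 13 (f = -3 + (2*2)*4 = -3 + 4*4 = -3 + 16 = 13)
o = 2 (o = -2 + (13 - 1*9) = -2 + (13 - 9) = -2 + 4 = 2)
-1503 + 1251*(0*o - 5*5) = -1503 + 1251*(0*2 - 5*5) = -1503 + 1251*(0 - 25) = -1503 + 1251*(-25) = -1503 - 31275 = -32778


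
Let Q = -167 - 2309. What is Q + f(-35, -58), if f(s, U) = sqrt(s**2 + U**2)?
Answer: -2476 + sqrt(4589) ≈ -2408.3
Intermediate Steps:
Q = -2476
f(s, U) = sqrt(U**2 + s**2)
Q + f(-35, -58) = -2476 + sqrt((-58)**2 + (-35)**2) = -2476 + sqrt(3364 + 1225) = -2476 + sqrt(4589)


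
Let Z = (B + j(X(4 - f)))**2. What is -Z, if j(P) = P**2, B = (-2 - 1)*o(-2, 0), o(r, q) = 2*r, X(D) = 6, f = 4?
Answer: -2304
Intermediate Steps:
B = 12 (B = (-2 - 1)*(2*(-2)) = -3*(-4) = 12)
Z = 2304 (Z = (12 + 6**2)**2 = (12 + 36)**2 = 48**2 = 2304)
-Z = -1*2304 = -2304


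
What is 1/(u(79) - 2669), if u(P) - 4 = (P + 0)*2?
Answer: -1/2507 ≈ -0.00039888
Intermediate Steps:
u(P) = 4 + 2*P (u(P) = 4 + (P + 0)*2 = 4 + P*2 = 4 + 2*P)
1/(u(79) - 2669) = 1/((4 + 2*79) - 2669) = 1/((4 + 158) - 2669) = 1/(162 - 2669) = 1/(-2507) = -1/2507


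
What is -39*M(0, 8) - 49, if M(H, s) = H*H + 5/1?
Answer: -244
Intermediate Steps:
M(H, s) = 5 + H² (M(H, s) = H² + 5*1 = H² + 5 = 5 + H²)
-39*M(0, 8) - 49 = -39*(5 + 0²) - 49 = -39*(5 + 0) - 49 = -39*5 - 49 = -195 - 49 = -244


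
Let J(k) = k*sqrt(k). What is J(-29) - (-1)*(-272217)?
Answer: -272217 - 29*I*sqrt(29) ≈ -2.7222e+5 - 156.17*I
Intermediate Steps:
J(k) = k**(3/2)
J(-29) - (-1)*(-272217) = (-29)**(3/2) - (-1)*(-272217) = -29*I*sqrt(29) - 1*272217 = -29*I*sqrt(29) - 272217 = -272217 - 29*I*sqrt(29)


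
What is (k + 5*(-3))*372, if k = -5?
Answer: -7440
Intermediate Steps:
(k + 5*(-3))*372 = (-5 + 5*(-3))*372 = (-5 - 15)*372 = -20*372 = -7440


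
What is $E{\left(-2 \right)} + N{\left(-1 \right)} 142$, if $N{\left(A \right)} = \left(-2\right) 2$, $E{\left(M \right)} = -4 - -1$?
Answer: $-571$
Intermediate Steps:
$E{\left(M \right)} = -3$ ($E{\left(M \right)} = -4 + 1 = -3$)
$N{\left(A \right)} = -4$
$E{\left(-2 \right)} + N{\left(-1 \right)} 142 = -3 - 568 = -571$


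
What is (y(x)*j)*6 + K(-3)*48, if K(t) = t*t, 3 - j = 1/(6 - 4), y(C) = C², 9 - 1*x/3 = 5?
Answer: 2592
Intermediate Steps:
x = 12 (x = 27 - 3*5 = 27 - 15 = 12)
j = 5/2 (j = 3 - 1/(6 - 4) = 3 - 1/2 = 3 - 1*½ = 3 - ½ = 5/2 ≈ 2.5000)
K(t) = t²
(y(x)*j)*6 + K(-3)*48 = (12²*(5/2))*6 + (-3)²*48 = (144*(5/2))*6 + 9*48 = 360*6 + 432 = 2160 + 432 = 2592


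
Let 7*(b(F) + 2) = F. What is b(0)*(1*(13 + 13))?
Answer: -52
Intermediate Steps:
b(F) = -2 + F/7
b(0)*(1*(13 + 13)) = (-2 + (⅐)*0)*(1*(13 + 13)) = (-2 + 0)*(1*26) = -2*26 = -52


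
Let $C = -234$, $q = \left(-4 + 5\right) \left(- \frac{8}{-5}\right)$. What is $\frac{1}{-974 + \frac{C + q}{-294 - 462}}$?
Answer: $- \frac{270}{262897} \approx -0.001027$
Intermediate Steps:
$q = \frac{8}{5}$ ($q = 1 \left(\left(-8\right) \left(- \frac{1}{5}\right)\right) = 1 \cdot \frac{8}{5} = \frac{8}{5} \approx 1.6$)
$\frac{1}{-974 + \frac{C + q}{-294 - 462}} = \frac{1}{-974 + \frac{-234 + \frac{8}{5}}{-294 - 462}} = \frac{1}{-974 - \frac{1162}{5 \left(-756\right)}} = \frac{1}{-974 - - \frac{83}{270}} = \frac{1}{-974 + \frac{83}{270}} = \frac{1}{- \frac{262897}{270}} = - \frac{270}{262897}$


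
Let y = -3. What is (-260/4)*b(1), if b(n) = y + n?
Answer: 130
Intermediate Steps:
b(n) = -3 + n
(-260/4)*b(1) = (-260/4)*(-3 + 1) = -260/4*(-2) = -20*13/4*(-2) = -65*(-2) = 130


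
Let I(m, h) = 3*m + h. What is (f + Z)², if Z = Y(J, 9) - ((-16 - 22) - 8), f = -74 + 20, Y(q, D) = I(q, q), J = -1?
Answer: 144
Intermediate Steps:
I(m, h) = h + 3*m
Y(q, D) = 4*q (Y(q, D) = q + 3*q = 4*q)
f = -54
Z = 42 (Z = 4*(-1) - ((-16 - 22) - 8) = -4 - (-38 - 8) = -4 - 1*(-46) = -4 + 46 = 42)
(f + Z)² = (-54 + 42)² = (-12)² = 144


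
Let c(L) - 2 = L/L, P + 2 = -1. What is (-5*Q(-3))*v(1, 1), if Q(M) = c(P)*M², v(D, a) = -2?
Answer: 270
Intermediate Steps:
P = -3 (P = -2 - 1 = -3)
c(L) = 3 (c(L) = 2 + L/L = 2 + 1 = 3)
Q(M) = 3*M²
(-5*Q(-3))*v(1, 1) = -15*(-3)²*(-2) = -15*9*(-2) = -5*27*(-2) = -135*(-2) = 270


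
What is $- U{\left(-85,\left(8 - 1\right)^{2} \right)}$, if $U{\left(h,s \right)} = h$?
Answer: $85$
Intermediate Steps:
$- U{\left(-85,\left(8 - 1\right)^{2} \right)} = \left(-1\right) \left(-85\right) = 85$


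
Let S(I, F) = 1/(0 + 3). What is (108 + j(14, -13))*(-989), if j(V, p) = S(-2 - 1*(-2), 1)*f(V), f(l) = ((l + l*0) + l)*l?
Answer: -708124/3 ≈ -2.3604e+5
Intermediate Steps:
f(l) = 2*l**2 (f(l) = ((l + 0) + l)*l = (l + l)*l = (2*l)*l = 2*l**2)
S(I, F) = 1/3
j(V, p) = 2*V**2/3 (j(V, p) = (2*V**2)/3 = 2*V**2/3)
(108 + j(14, -13))*(-989) = (108 + (2/3)*14**2)*(-989) = (108 + (2/3)*196)*(-989) = (108 + 392/3)*(-989) = (716/3)*(-989) = -708124/3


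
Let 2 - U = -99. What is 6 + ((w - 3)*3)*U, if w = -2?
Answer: -1509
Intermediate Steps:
U = 101 (U = 2 - 1*(-99) = 2 + 99 = 101)
6 + ((w - 3)*3)*U = 6 + ((-2 - 3)*3)*101 = 6 - 5*3*101 = 6 - 15*101 = 6 - 1515 = -1509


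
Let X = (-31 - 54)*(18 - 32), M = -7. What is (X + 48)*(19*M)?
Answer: -164654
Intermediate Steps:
X = 1190 (X = -85*(-14) = 1190)
(X + 48)*(19*M) = (1190 + 48)*(19*(-7)) = 1238*(-133) = -164654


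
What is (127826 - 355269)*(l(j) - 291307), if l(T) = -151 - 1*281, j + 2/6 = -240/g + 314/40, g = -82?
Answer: 66353993377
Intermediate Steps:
j = 25691/2460 (j = -1/3 + (-240/(-82) + 314/40) = -1/3 + (-240*(-1/82) + 314*(1/40)) = -1/3 + (120/41 + 157/20) = -1/3 + 8837/820 = 25691/2460 ≈ 10.443)
l(T) = -432 (l(T) = -151 - 281 = -432)
(127826 - 355269)*(l(j) - 291307) = (127826 - 355269)*(-432 - 291307) = -227443*(-291739) = 66353993377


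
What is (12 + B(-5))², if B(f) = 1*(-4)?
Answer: 64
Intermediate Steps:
B(f) = -4
(12 + B(-5))² = (12 - 4)² = 8² = 64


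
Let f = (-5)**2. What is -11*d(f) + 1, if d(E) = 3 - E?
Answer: 243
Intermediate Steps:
f = 25
-11*d(f) + 1 = -11*(3 - 1*25) + 1 = -11*(3 - 25) + 1 = -11*(-22) + 1 = 242 + 1 = 243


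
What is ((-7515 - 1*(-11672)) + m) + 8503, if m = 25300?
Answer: 37960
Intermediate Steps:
((-7515 - 1*(-11672)) + m) + 8503 = ((-7515 - 1*(-11672)) + 25300) + 8503 = ((-7515 + 11672) + 25300) + 8503 = (4157 + 25300) + 8503 = 29457 + 8503 = 37960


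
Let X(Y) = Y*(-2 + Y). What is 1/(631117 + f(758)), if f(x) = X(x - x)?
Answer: 1/631117 ≈ 1.5845e-6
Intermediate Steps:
f(x) = 0 (f(x) = (x - x)*(-2 + (x - x)) = 0*(-2 + 0) = 0*(-2) = 0)
1/(631117 + f(758)) = 1/(631117 + 0) = 1/631117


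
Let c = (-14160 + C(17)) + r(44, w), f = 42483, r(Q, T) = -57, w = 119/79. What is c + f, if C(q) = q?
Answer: 28283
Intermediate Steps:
w = 119/79 (w = 119*(1/79) = 119/79 ≈ 1.5063)
c = -14200 (c = (-14160 + 17) - 57 = -14143 - 57 = -14200)
c + f = -14200 + 42483 = 28283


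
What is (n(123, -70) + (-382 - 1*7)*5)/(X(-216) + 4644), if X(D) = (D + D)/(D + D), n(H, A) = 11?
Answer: -1934/4645 ≈ -0.41636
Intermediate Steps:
X(D) = 1 (X(D) = (2*D)/((2*D)) = (2*D)*(1/(2*D)) = 1)
(n(123, -70) + (-382 - 1*7)*5)/(X(-216) + 4644) = (11 + (-382 - 1*7)*5)/(1 + 4644) = (11 + (-382 - 7)*5)/4645 = (11 - 389*5)*(1/4645) = (11 - 1945)*(1/4645) = -1934*1/4645 = -1934/4645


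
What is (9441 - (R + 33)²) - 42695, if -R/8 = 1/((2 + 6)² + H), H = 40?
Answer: -5803110/169 ≈ -34338.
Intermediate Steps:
R = -1/13 (R = -8/((2 + 6)² + 40) = -8/(8² + 40) = -8/(64 + 40) = -8/104 = -8*1/104 = -1/13 ≈ -0.076923)
(9441 - (R + 33)²) - 42695 = (9441 - (-1/13 + 33)²) - 42695 = (9441 - (428/13)²) - 42695 = (9441 - 1*183184/169) - 42695 = (9441 - 183184/169) - 42695 = 1412345/169 - 42695 = -5803110/169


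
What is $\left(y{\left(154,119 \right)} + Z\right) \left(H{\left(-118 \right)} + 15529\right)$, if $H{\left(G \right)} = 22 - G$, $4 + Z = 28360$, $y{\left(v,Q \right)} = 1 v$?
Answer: $446723190$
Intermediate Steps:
$y{\left(v,Q \right)} = v$
$Z = 28356$ ($Z = -4 + 28360 = 28356$)
$\left(y{\left(154,119 \right)} + Z\right) \left(H{\left(-118 \right)} + 15529\right) = \left(154 + 28356\right) \left(\left(22 - -118\right) + 15529\right) = 28510 \left(\left(22 + 118\right) + 15529\right) = 28510 \left(140 + 15529\right) = 28510 \cdot 15669 = 446723190$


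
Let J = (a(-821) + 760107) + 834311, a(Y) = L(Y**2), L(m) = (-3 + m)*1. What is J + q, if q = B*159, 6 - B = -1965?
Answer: 2581845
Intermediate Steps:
B = 1971 (B = 6 - 1*(-1965) = 6 + 1965 = 1971)
L(m) = -3 + m
a(Y) = -3 + Y**2
q = 313389 (q = 1971*159 = 313389)
J = 2268456 (J = ((-3 + (-821)**2) + 760107) + 834311 = ((-3 + 674041) + 760107) + 834311 = (674038 + 760107) + 834311 = 1434145 + 834311 = 2268456)
J + q = 2268456 + 313389 = 2581845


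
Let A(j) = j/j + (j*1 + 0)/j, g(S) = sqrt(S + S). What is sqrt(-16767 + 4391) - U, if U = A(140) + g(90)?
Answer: -2 - 6*sqrt(5) + 2*I*sqrt(3094) ≈ -15.416 + 111.25*I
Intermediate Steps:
g(S) = sqrt(2)*sqrt(S) (g(S) = sqrt(2*S) = sqrt(2)*sqrt(S))
A(j) = 2 (A(j) = 1 + (j + 0)/j = 1 + j/j = 1 + 1 = 2)
U = 2 + 6*sqrt(5) (U = 2 + sqrt(2)*sqrt(90) = 2 + sqrt(2)*(3*sqrt(10)) = 2 + 6*sqrt(5) ≈ 15.416)
sqrt(-16767 + 4391) - U = sqrt(-16767 + 4391) - (2 + 6*sqrt(5)) = sqrt(-12376) + (-2 - 6*sqrt(5)) = 2*I*sqrt(3094) + (-2 - 6*sqrt(5)) = -2 - 6*sqrt(5) + 2*I*sqrt(3094)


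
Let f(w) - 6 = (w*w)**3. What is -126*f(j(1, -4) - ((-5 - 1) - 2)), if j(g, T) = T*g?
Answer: -516852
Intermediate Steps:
f(w) = 6 + w**6 (f(w) = 6 + (w*w)**3 = 6 + (w**2)**3 = 6 + w**6)
-126*f(j(1, -4) - ((-5 - 1) - 2)) = -126*(6 + (-4*1 - ((-5 - 1) - 2))**6) = -126*(6 + (-4 - (-6 - 2))**6) = -126*(6 + (-4 - 1*(-8))**6) = -126*(6 + (-4 + 8)**6) = -126*(6 + 4**6) = -126*(6 + 4096) = -126*4102 = -516852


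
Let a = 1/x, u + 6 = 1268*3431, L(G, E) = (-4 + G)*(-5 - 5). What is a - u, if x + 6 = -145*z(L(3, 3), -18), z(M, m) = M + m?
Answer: -5020479307/1154 ≈ -4.3505e+6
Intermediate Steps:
L(G, E) = 40 - 10*G (L(G, E) = (-4 + G)*(-10) = 40 - 10*G)
u = 4350502 (u = -6 + 1268*3431 = -6 + 4350508 = 4350502)
x = 1154 (x = -6 - 145*((40 - 10*3) - 18) = -6 - 145*((40 - 30) - 18) = -6 - 145*(10 - 18) = -6 - 145*(-8) = -6 + 1160 = 1154)
a = 1/1154 ≈ 0.00086655
a - u = 1/1154 - 1*4350502 = 1/1154 - 4350502 = -5020479307/1154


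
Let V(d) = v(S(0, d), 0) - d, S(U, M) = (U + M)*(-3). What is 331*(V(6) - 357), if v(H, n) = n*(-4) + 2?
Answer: -119491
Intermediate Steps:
S(U, M) = -3*M - 3*U (S(U, M) = (M + U)*(-3) = -3*M - 3*U)
v(H, n) = 2 - 4*n (v(H, n) = -4*n + 2 = 2 - 4*n)
V(d) = 2 - d (V(d) = (2 - 4*0) - d = (2 + 0) - d = 2 - d)
331*(V(6) - 357) = 331*((2 - 1*6) - 357) = 331*((2 - 6) - 357) = 331*(-4 - 357) = 331*(-361) = -119491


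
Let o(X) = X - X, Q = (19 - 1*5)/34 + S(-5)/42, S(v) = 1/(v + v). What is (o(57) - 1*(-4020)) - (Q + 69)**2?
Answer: -40664517889/50979600 ≈ -797.66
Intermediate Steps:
S(v) = 1/(2*v)
Q = 2923/7140 (Q = (19 - 1*5)/34 + ((1/2)/(-5))/42 = (19 - 5)*(1/34) + ((1/2)*(-1/5))*(1/42) = 14*(1/34) - 1/10*1/42 = 7/17 - 1/420 = 2923/7140 ≈ 0.40938)
o(X) = 0
(o(57) - 1*(-4020)) - (Q + 69)**2 = (0 - 1*(-4020)) - (2923/7140 + 69)**2 = (0 + 4020) - (495583/7140)**2 = 4020 - 1*245602509889/50979600 = 4020 - 245602509889/50979600 = -40664517889/50979600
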